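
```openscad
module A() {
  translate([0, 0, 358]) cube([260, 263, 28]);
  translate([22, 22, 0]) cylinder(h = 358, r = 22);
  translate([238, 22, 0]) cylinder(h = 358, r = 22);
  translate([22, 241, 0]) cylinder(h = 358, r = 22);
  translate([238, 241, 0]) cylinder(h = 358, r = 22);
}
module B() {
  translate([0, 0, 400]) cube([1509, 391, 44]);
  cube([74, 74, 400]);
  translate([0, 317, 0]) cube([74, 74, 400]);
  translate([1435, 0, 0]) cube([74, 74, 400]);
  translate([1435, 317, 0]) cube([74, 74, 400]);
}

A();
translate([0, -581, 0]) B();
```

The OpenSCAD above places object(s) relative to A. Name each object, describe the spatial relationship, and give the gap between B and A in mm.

A is a stool. B is a bench. The bench is on the floor beside the stool on its −y side. The gap between the bench and the stool is 190 mm.

The bench's nearest face is 190 mm from the stool's −y face.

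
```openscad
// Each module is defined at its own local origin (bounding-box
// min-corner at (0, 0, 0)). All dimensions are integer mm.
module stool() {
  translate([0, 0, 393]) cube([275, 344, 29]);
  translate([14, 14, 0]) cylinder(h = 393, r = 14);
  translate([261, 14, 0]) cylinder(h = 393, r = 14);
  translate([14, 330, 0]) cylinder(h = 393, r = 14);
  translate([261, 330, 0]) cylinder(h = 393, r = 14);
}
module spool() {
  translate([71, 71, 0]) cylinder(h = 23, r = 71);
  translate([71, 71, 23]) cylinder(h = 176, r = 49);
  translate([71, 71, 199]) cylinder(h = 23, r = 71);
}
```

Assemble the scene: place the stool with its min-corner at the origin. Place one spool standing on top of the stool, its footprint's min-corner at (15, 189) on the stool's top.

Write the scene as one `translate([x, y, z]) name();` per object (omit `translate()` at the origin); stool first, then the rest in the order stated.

stool();
translate([15, 189, 422]) spool();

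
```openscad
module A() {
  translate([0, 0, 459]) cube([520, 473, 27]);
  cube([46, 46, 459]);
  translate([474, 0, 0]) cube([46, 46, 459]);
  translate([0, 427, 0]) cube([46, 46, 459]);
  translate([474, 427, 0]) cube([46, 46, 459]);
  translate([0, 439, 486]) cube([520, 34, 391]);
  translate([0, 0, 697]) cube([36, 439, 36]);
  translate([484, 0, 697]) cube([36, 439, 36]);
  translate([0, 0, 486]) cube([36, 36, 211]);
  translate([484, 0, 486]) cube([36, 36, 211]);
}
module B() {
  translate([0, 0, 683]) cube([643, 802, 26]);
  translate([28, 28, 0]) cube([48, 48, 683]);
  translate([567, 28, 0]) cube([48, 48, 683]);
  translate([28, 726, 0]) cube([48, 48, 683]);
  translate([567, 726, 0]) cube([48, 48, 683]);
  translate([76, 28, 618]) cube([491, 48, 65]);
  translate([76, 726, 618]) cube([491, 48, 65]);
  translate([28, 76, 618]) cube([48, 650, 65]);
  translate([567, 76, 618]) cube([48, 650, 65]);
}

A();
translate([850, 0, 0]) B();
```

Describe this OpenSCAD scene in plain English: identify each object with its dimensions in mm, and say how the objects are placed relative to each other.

A is a chair. The seat is a 520×473×27 mm slab with its top at z = 486 mm, on four 46×46 mm corner legs (flush with the seat edges, standing on z = 0). A flat backrest 34 mm thick, 391 mm tall, spans the full seat width and rises from the seat top along its +y edge, rear face flush with the rear of the seat. Two armrests of 36×36 mm section run along each side from the seat's front edge to the front of the backrest, top faces 247 mm above the seat top and outer faces flush with the seat's x-edges; a 36×36 mm post under the front of each armrest stands on the seat at the front corner.

B is a table with a 643×802 mm rectangular top, 26 mm thick, top surface at z = 709 mm, supported by four 48×48 mm square legs, each inset 28 mm from the nearest pair of top edges, running from the floor. Four apron rails, 48 mm thick and 65 mm tall, run between adjacent legs with their top edges flush with the underside of the top and their outer faces flush with the legs' outer faces.

The table is on the floor beside the chair on its +x side.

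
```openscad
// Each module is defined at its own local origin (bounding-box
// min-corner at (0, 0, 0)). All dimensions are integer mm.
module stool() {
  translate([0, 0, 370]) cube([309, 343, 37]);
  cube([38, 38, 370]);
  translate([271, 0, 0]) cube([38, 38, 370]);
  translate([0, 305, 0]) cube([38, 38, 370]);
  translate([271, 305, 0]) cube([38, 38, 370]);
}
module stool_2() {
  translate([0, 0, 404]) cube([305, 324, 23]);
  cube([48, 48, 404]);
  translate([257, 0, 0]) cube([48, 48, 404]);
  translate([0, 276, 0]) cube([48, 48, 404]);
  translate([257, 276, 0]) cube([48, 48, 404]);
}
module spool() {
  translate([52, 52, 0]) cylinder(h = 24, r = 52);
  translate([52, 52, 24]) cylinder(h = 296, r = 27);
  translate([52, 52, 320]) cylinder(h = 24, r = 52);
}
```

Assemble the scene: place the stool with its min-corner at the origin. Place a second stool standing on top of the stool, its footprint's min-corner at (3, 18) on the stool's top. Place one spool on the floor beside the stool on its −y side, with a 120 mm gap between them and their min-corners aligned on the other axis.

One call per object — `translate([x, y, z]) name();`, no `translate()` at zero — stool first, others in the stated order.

stool();
translate([3, 18, 407]) stool_2();
translate([0, -224, 0]) spool();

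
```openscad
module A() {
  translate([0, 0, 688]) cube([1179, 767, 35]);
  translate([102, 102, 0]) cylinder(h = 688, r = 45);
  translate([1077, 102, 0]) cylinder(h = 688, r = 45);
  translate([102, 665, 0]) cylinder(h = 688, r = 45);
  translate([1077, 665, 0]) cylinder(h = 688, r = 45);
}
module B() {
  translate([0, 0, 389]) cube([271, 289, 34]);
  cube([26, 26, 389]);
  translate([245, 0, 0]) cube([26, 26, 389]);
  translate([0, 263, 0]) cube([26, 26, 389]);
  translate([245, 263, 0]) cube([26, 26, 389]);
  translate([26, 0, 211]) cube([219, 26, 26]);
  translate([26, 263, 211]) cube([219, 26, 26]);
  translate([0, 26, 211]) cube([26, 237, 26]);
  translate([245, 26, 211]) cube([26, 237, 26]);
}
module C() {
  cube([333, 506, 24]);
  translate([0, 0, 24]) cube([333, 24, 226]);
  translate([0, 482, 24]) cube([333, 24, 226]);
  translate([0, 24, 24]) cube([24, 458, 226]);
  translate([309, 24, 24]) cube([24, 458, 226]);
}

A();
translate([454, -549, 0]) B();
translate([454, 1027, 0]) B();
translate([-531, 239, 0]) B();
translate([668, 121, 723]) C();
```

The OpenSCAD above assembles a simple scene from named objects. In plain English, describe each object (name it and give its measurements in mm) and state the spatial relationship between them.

A is a table: top 1179 mm (x) × 767 mm (y), 35 mm thick, upper face at z = 723 mm, on four round legs of 90 mm diameter, each leg's bounding box inset 57 mm from the nearest pair of top edges, running from z = 0 to the bottom of the top.

B is a four-legged stool. The seat is a 271×289×34 mm slab whose top surface is at z = 423 mm; four square legs, each 26×26 mm in cross-section, run from the floor (z = 0) to the underside of the seat, each flush with a corner of the seat. Four stretchers, 26 mm wide and 26 mm tall, connect adjacent legs with their undersides at z = 211 mm, each running between the inner faces of the legs it joins and aligned with the legs' outer faces on the other axis.

C is an open storage box with external size 333×506×250 mm and wall thickness 24 mm (the base is also 24 mm thick). The base covers the whole footprint; the four walls stand on the base, with the y-facing walls full-width and the x-facing walls fitting between their inner faces.

Three stools sit around the table at the −y, +y, −x sides. The open box is on top of the table.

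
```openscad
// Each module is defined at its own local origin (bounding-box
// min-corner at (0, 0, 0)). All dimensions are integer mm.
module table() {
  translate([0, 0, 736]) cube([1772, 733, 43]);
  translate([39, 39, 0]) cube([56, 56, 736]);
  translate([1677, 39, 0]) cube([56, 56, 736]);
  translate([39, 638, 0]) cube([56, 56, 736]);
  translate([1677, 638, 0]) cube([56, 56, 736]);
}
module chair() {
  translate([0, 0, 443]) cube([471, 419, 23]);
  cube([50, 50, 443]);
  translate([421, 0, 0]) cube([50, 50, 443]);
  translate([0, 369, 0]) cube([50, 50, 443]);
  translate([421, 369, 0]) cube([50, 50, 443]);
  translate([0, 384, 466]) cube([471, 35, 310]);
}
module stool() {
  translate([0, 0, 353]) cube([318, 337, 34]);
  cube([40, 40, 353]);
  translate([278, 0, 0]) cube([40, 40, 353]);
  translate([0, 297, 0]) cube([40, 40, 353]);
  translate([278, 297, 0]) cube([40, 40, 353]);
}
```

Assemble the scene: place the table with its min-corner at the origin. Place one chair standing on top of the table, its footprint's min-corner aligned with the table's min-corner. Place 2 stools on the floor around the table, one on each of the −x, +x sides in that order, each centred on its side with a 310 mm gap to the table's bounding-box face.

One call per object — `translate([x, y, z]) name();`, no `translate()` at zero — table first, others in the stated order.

table();
translate([0, 0, 779]) chair();
translate([-628, 198, 0]) stool();
translate([2082, 198, 0]) stool();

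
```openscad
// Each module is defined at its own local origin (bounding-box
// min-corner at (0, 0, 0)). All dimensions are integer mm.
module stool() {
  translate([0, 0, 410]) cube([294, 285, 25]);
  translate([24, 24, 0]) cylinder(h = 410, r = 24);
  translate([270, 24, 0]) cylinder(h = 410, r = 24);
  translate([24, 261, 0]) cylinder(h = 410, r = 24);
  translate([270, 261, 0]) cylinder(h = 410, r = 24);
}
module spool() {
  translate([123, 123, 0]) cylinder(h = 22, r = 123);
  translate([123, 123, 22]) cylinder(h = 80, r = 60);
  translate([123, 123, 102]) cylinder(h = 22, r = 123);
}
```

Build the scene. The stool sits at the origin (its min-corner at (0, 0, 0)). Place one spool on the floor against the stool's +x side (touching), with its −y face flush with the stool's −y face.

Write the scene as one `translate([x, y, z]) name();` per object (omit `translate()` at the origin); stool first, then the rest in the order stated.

stool();
translate([294, 0, 0]) spool();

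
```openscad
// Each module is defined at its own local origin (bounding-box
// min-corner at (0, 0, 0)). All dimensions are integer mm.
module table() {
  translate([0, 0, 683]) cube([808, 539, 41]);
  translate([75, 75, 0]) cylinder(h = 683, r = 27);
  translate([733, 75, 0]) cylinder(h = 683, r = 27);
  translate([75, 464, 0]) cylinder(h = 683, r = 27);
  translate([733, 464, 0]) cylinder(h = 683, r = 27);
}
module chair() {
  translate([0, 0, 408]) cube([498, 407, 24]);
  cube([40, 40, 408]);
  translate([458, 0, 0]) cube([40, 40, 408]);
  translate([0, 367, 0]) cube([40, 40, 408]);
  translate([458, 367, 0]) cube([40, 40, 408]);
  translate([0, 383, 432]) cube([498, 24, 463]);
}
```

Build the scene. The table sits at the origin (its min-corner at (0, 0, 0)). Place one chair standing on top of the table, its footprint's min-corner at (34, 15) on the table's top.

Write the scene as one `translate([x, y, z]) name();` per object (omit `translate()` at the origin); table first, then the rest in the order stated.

table();
translate([34, 15, 724]) chair();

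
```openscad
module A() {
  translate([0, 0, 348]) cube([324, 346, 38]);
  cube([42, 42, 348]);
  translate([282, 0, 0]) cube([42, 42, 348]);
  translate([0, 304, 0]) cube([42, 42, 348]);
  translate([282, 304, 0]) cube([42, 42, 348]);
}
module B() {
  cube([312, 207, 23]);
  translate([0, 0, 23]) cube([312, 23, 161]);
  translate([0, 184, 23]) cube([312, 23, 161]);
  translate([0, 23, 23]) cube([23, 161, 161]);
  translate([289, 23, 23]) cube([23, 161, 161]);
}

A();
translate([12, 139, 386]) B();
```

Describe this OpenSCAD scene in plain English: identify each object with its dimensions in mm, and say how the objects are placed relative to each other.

A is a four-legged stool. The seat is 324×346 mm, 38 mm thick, top at z = 386 mm. It stands on four square legs, each 42×42 mm in cross-section, from z = 0 to the seat underside, each flush with a corner of the seat.

B is an open-topped rectangular box: outside dimensions 312×207×184 mm, with a uniform wall and base thickness of 23 mm. The base is a full 312×207 slab on the floor; four walls sit on top of the base. The front and back walls (the −y and +y sides) span the full width; the two side walls fit between them.

The open box is on top of the stool.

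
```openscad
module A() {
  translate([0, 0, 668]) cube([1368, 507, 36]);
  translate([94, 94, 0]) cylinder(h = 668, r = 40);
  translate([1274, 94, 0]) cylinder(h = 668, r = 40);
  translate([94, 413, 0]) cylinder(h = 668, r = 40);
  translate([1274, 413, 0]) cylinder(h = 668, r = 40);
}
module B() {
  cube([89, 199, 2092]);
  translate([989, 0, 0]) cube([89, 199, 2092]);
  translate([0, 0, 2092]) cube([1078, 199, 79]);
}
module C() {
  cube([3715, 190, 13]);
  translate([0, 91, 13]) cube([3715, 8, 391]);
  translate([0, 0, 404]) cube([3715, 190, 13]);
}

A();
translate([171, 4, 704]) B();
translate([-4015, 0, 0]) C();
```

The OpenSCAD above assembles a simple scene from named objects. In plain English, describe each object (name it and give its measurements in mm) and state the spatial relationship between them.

A is a table with a 1368×507 mm rectangular top, 36 mm thick, top surface at z = 704 mm, supported by four round legs of 80 mm diameter, each leg's bounding box inset 54 mm from the nearest pair of top edges, running from the floor.

B is a rectangular door frame: two vertical jambs of 89×199 mm section, 2092 mm tall, with a clear opening 900 mm wide between their inner faces. A header 79 mm tall and 199 mm deep lies on top of the jambs and spans the full outside width.

C is an I-beam lying along x, 3715 mm long. Overall section height 417 mm. Two flanges 190 mm wide (y) and 13 mm thick, one on the floor and one at the top; a web 8 mm thick runs between them, centred on the flange width.

The door frame is on top of the table. The I-beam is on the floor beside the table on its −x side.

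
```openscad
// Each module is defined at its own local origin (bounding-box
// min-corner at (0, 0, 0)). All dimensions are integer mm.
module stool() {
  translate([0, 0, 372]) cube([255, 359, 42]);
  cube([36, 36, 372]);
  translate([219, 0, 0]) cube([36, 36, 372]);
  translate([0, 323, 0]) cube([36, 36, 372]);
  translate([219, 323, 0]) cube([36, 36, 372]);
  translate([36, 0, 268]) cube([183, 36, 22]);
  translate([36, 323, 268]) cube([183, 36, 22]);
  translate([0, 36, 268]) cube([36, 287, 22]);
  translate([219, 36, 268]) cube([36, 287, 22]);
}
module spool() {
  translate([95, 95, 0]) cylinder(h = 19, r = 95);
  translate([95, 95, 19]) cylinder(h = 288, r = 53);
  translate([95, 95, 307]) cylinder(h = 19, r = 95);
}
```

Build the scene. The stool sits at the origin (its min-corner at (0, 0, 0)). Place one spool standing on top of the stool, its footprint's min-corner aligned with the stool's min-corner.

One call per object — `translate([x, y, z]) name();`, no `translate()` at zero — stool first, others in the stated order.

stool();
translate([0, 0, 414]) spool();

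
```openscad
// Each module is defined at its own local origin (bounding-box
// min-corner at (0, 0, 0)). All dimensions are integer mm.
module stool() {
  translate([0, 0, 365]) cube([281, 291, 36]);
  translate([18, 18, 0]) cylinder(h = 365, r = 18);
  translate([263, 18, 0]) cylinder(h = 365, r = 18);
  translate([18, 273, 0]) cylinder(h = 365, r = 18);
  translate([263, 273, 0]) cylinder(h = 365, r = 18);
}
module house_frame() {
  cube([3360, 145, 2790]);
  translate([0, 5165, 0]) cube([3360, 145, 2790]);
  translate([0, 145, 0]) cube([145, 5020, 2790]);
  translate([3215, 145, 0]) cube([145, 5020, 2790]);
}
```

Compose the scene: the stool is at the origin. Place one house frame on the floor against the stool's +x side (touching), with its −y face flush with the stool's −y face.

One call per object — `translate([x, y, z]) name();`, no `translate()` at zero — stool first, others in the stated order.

stool();
translate([281, 0, 0]) house_frame();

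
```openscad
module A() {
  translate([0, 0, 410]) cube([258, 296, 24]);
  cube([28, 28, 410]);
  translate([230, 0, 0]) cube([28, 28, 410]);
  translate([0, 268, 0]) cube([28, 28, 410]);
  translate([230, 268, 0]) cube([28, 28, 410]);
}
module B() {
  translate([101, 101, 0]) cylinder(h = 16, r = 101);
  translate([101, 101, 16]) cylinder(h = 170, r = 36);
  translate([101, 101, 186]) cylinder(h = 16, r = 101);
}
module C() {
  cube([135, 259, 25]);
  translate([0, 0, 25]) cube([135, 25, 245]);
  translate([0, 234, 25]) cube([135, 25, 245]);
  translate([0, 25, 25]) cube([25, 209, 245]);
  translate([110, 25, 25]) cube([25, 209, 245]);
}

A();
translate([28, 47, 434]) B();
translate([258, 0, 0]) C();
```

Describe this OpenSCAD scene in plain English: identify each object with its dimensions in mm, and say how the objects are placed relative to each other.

A is a four-legged stool. The seat is 258×296 mm, 24 mm thick, top at z = 434 mm. It stands on four square legs, each 28×28 mm in cross-section, from z = 0 to the seat underside, each flush with a corner of the seat.

B is a spool: two coaxial disc flanges of radius 101 mm and thickness 16 mm, joined by a core cylinder of radius 36 mm and height 170 mm. The lower flange rests on z = 0 and the three cylinders share a vertical axis.

C is an open-topped rectangular box: outside dimensions 135×259×270 mm, with a uniform wall and base thickness of 25 mm. The base is a full 135×259 slab on the floor; four walls sit on top of the base. The front and back walls (the −y and +y sides) span the full width; the two side walls fit between them.

The spool is on top of the stool, centred. The open box is against the stool's +x side, with their −y faces flush.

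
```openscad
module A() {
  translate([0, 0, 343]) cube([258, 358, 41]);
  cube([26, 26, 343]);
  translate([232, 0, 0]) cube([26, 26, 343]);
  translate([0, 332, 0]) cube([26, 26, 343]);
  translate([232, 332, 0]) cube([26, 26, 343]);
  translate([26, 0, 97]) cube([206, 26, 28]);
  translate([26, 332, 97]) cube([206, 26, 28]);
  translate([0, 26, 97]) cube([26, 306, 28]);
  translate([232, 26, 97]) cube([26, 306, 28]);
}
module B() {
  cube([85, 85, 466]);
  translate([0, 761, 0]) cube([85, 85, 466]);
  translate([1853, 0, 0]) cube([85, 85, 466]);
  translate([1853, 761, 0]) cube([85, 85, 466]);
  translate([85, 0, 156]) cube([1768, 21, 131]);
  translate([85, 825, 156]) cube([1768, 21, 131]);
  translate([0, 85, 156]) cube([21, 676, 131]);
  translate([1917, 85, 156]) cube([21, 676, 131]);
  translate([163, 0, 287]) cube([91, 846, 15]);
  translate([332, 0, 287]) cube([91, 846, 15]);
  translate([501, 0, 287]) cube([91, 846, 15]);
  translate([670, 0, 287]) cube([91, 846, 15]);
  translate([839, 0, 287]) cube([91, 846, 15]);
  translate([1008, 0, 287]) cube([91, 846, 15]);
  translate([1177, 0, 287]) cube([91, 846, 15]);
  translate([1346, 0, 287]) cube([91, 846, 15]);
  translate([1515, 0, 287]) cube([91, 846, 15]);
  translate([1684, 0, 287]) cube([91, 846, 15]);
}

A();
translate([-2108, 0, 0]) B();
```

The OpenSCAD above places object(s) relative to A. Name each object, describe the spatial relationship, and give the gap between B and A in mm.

A is a stool. B is a bed frame. The bed frame is on the floor beside the stool on its −x side. The gap between the bed frame and the stool is 170 mm.

The bed frame's nearest face is 170 mm from the stool's −x face.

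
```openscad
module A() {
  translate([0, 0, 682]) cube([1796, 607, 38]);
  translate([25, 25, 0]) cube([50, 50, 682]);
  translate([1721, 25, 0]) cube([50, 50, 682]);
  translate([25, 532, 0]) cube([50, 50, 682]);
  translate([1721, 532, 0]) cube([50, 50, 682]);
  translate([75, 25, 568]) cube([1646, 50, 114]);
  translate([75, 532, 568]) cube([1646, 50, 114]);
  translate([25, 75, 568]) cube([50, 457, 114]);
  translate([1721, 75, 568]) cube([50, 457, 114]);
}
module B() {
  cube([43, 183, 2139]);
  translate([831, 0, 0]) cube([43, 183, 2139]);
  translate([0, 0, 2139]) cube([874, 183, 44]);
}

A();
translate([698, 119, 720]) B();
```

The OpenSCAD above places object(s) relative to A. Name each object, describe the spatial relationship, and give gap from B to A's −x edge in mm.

The door frame's min-x is at 698; the table's min-x is 0; gap = 698 mm.

A is a table. B is a door frame. The door frame is on top of the table. The gap from the door frame to the table's −x edge is 698 mm.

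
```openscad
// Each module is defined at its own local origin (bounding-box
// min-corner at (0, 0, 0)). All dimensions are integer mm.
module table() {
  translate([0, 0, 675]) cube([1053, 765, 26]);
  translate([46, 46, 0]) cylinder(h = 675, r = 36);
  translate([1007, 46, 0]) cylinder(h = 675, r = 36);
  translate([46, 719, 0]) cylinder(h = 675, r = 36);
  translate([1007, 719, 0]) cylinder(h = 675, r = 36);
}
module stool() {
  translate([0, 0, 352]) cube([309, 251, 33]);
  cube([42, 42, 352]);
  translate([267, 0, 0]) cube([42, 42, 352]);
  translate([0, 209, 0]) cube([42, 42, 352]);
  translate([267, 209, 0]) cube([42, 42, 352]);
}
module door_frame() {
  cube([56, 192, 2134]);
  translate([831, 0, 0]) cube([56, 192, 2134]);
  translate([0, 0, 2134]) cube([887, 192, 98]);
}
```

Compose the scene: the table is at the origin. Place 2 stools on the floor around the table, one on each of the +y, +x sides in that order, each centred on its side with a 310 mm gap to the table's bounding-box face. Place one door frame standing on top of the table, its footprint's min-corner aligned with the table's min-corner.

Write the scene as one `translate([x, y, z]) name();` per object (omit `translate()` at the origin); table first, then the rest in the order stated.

table();
translate([372, 1075, 0]) stool();
translate([1363, 257, 0]) stool();
translate([0, 0, 701]) door_frame();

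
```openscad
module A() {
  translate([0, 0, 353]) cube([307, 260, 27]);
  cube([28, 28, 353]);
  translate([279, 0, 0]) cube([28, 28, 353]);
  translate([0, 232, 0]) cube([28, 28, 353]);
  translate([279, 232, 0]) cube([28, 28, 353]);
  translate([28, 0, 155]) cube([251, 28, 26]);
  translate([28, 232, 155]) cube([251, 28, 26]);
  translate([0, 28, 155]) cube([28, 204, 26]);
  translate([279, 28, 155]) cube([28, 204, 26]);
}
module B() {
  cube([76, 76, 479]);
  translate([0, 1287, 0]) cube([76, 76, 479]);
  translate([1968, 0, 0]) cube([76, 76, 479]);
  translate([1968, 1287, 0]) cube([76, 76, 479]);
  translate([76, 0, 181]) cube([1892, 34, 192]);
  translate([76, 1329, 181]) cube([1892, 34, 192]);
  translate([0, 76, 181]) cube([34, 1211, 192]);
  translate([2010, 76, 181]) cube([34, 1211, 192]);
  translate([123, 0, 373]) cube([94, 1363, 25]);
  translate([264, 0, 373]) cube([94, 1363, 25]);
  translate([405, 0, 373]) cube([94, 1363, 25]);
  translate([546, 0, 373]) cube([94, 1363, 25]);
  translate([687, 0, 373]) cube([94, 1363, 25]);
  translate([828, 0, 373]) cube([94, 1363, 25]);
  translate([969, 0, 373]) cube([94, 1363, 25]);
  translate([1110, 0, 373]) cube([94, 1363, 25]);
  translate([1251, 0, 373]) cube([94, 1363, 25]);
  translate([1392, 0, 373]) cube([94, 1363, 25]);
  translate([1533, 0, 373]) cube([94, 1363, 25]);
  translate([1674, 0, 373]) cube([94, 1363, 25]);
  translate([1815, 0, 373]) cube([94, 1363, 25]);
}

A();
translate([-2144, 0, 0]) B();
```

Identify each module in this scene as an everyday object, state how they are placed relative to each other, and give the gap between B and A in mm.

A is a stool. B is a bed frame. The bed frame is on the floor beside the stool on its −x side. The gap between the bed frame and the stool is 100 mm.

The bed frame's nearest face is 100 mm from the stool's −x face.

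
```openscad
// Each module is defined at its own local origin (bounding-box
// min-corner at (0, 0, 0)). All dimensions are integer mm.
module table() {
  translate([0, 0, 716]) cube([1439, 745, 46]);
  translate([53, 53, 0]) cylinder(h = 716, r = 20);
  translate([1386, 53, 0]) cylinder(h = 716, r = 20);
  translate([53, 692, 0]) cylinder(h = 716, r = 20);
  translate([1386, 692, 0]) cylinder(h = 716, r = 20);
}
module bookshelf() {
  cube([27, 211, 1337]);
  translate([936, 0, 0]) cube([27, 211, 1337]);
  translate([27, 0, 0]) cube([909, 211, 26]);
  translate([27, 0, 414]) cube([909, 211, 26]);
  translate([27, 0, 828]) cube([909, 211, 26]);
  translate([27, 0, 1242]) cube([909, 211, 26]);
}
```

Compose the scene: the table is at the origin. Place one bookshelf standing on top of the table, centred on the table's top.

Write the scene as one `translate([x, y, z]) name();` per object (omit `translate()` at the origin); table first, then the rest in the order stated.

table();
translate([238, 267, 762]) bookshelf();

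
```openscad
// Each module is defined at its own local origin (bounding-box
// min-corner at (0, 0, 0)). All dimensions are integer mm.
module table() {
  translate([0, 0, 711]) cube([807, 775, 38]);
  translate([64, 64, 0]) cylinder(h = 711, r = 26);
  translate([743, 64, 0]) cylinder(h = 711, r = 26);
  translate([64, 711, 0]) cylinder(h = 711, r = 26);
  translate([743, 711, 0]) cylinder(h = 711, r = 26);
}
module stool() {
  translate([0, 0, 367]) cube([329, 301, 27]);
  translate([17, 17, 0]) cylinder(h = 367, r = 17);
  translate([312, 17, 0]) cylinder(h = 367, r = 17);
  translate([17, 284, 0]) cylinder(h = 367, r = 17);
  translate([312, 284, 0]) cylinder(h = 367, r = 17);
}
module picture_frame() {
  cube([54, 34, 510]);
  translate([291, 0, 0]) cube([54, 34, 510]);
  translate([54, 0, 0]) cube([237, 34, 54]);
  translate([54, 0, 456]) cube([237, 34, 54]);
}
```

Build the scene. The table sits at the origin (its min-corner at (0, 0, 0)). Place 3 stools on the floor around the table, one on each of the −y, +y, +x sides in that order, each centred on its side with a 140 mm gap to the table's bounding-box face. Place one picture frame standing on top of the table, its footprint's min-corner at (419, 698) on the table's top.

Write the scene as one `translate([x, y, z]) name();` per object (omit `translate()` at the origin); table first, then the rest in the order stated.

table();
translate([239, -441, 0]) stool();
translate([239, 915, 0]) stool();
translate([947, 237, 0]) stool();
translate([419, 698, 749]) picture_frame();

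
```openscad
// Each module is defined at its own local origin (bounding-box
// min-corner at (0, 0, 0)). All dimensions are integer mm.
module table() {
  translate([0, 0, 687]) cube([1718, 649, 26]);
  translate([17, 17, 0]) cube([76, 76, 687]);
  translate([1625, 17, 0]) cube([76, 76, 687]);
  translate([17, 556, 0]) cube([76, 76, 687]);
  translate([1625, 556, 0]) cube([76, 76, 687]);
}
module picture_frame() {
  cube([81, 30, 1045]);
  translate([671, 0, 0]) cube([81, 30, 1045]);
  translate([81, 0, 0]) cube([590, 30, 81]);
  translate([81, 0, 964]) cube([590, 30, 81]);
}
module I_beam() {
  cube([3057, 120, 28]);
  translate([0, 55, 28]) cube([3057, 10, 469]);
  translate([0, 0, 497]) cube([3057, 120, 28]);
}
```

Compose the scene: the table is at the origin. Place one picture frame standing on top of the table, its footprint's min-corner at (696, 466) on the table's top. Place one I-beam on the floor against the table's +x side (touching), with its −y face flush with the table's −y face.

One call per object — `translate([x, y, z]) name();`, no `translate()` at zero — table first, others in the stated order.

table();
translate([696, 466, 713]) picture_frame();
translate([1718, 0, 0]) I_beam();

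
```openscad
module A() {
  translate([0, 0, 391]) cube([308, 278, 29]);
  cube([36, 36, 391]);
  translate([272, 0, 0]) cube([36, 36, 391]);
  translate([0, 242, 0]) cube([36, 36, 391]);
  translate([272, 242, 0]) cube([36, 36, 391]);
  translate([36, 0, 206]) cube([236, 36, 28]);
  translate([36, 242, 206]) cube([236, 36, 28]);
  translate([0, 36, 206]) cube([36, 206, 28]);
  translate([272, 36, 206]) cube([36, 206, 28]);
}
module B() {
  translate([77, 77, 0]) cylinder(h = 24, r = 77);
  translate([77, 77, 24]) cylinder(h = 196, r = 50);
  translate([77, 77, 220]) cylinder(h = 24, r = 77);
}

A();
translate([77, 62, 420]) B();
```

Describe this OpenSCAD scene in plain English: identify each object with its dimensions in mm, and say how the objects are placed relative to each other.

A is a simple wooden stool: a rectangular seat 308 mm (x) by 278 mm (y), 29 mm thick, top face at z = 420 mm, on four square legs, each 36×36 mm in cross-section. The legs rest on z = 0, each flush with a corner of the seat. Four stretchers, 36 mm wide and 28 mm tall, connect adjacent legs with their undersides at z = 206 mm, each running between the inner faces of the legs it joins and aligned with the legs' outer faces on the other axis.

B is a spool: two coaxial disc flanges of radius 77 mm and thickness 24 mm, joined by a core cylinder of radius 50 mm and height 196 mm. The lower flange rests on z = 0 and the three cylinders share a vertical axis.

The spool is on top of the stool, centred.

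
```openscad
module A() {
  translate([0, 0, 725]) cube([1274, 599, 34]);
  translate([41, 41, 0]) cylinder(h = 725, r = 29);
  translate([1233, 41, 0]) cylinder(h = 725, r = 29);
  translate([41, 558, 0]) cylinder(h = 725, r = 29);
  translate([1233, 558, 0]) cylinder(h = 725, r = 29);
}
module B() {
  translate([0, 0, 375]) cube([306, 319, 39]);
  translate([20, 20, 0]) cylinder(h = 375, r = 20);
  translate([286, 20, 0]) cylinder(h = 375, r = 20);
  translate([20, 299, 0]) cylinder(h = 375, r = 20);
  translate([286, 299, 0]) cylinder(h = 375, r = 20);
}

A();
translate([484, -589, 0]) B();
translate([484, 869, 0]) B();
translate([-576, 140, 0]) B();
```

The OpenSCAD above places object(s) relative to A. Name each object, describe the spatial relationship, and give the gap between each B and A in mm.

Each stool's nearest face is 270 mm from the table's bounding box.

A is a table. B is a stool. Three stools sit around the table at the −y, +y, −x sides. The gap between each stool and the table is 270 mm.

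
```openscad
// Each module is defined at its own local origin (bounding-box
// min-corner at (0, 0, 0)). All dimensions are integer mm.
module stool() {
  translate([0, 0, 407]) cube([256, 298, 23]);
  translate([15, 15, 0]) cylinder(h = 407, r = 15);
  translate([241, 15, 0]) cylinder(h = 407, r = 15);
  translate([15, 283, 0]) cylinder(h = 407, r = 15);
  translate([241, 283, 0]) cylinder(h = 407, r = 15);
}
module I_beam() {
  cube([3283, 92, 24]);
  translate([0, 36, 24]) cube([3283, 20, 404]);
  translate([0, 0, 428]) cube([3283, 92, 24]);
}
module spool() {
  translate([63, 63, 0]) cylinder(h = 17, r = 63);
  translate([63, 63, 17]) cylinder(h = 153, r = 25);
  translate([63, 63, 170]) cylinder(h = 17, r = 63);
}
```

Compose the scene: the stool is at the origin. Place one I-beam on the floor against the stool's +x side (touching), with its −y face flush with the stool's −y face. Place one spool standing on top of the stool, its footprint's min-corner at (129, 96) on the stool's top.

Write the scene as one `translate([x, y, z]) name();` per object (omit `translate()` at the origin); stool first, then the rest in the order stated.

stool();
translate([256, 0, 0]) I_beam();
translate([129, 96, 430]) spool();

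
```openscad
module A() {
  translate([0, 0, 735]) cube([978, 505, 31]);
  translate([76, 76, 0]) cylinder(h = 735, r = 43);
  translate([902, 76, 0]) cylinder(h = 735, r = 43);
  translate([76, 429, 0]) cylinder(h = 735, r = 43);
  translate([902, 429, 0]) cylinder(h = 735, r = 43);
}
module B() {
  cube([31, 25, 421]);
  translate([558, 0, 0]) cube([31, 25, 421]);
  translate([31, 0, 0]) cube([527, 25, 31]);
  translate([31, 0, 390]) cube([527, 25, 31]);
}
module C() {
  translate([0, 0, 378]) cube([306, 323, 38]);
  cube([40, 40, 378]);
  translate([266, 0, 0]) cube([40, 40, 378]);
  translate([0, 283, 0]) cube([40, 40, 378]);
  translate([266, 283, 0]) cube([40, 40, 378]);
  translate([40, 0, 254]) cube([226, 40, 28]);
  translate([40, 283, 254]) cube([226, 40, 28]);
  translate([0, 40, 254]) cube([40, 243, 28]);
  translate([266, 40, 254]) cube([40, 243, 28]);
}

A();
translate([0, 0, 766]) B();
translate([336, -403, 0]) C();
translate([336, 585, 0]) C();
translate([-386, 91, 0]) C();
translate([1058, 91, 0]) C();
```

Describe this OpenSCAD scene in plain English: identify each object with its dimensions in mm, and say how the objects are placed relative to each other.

A is a table: top 978 mm (x) × 505 mm (y), 31 mm thick, upper face at z = 766 mm, on four round legs of 86 mm diameter, each leg's bounding box inset 33 mm from the nearest pair of top edges, running from z = 0 to the bottom of the top.

B is a picture frame with a 527×359 mm rectangular opening (x by z) and a uniform 31 mm border on every side. Frame depth is 25 mm along y. It is built from two vertical stiles running the full outside height and two horizontal rails spanning the gap between the stiles.

C is a four-legged stool. The seat is 306×323 mm, 38 mm thick, top at z = 416 mm. It stands on four square legs, each 40×40 mm in cross-section, from z = 0 to the seat underside, each flush with a corner of the seat. Four stretchers, 40 mm wide and 28 mm tall, connect adjacent legs with their undersides at z = 254 mm, each running between the inner faces of the legs it joins and aligned with the legs' outer faces on the other axis.

The picture frame is on top of the table. Four stools sit around the table at the −y, +y, −x, +x sides.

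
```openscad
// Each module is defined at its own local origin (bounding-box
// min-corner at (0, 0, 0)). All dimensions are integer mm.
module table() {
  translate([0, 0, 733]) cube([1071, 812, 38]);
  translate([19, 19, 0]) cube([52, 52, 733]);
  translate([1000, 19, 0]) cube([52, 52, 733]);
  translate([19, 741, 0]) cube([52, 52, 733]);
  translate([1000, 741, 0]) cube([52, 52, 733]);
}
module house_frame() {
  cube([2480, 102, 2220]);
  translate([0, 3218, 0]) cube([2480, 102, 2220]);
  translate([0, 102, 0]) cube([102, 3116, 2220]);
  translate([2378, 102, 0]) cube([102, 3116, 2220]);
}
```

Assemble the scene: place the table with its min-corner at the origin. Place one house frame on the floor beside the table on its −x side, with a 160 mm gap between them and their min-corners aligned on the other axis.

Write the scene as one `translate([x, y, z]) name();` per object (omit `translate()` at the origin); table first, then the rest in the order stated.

table();
translate([-2640, 0, 0]) house_frame();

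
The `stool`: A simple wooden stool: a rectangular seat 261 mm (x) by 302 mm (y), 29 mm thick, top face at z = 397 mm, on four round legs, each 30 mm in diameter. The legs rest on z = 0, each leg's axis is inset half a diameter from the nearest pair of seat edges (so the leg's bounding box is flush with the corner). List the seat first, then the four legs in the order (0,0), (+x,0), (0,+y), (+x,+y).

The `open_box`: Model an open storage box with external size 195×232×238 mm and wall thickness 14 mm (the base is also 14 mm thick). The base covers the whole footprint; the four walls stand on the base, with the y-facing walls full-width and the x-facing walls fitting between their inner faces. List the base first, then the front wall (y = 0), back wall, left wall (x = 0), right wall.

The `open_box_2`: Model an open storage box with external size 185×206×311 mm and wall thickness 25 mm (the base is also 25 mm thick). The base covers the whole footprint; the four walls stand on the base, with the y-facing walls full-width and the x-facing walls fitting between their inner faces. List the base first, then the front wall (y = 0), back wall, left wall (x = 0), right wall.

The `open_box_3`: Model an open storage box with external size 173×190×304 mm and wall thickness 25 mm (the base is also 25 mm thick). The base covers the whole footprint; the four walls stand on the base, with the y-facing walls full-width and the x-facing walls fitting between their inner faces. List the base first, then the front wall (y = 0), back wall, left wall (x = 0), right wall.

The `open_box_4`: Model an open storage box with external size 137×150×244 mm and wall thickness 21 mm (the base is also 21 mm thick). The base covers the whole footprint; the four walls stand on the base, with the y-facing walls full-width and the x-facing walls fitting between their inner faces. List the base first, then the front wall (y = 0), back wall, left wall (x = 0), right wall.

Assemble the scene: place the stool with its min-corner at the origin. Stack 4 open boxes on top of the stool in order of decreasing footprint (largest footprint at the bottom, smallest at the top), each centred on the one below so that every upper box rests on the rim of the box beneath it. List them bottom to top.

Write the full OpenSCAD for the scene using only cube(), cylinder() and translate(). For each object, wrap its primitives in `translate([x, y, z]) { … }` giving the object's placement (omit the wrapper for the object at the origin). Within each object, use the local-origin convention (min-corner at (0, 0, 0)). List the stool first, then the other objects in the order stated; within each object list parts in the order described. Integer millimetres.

translate([0, 0, 368]) cube([261, 302, 29]);
translate([15, 15, 0]) cylinder(h = 368, r = 15);
translate([246, 15, 0]) cylinder(h = 368, r = 15);
translate([15, 287, 0]) cylinder(h = 368, r = 15);
translate([246, 287, 0]) cylinder(h = 368, r = 15);
translate([33, 35, 397]) {
  cube([195, 232, 14]);
  translate([0, 0, 14]) cube([195, 14, 224]);
  translate([0, 218, 14]) cube([195, 14, 224]);
  translate([0, 14, 14]) cube([14, 204, 224]);
  translate([181, 14, 14]) cube([14, 204, 224]);
}
translate([38, 48, 635]) {
  cube([185, 206, 25]);
  translate([0, 0, 25]) cube([185, 25, 286]);
  translate([0, 181, 25]) cube([185, 25, 286]);
  translate([0, 25, 25]) cube([25, 156, 286]);
  translate([160, 25, 25]) cube([25, 156, 286]);
}
translate([44, 56, 946]) {
  cube([173, 190, 25]);
  translate([0, 0, 25]) cube([173, 25, 279]);
  translate([0, 165, 25]) cube([173, 25, 279]);
  translate([0, 25, 25]) cube([25, 140, 279]);
  translate([148, 25, 25]) cube([25, 140, 279]);
}
translate([62, 76, 1250]) {
  cube([137, 150, 21]);
  translate([0, 0, 21]) cube([137, 21, 223]);
  translate([0, 129, 21]) cube([137, 21, 223]);
  translate([0, 21, 21]) cube([21, 108, 223]);
  translate([116, 21, 21]) cube([21, 108, 223]);
}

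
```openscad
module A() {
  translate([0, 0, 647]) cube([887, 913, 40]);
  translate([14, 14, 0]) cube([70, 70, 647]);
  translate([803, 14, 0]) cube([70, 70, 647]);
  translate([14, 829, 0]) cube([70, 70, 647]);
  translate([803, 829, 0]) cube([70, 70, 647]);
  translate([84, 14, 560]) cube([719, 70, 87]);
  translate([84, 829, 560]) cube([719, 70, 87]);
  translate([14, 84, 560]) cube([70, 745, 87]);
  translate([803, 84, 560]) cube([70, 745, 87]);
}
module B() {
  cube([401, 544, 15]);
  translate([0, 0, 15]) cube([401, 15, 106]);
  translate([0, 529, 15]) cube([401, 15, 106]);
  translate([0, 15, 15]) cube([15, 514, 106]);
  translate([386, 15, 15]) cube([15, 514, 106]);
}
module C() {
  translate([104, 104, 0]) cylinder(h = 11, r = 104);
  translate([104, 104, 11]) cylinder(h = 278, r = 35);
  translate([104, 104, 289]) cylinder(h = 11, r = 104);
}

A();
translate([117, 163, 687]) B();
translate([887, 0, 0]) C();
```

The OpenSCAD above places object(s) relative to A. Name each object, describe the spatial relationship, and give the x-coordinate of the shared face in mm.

A is a table. B is an open box. C is a spool. The open box is on top of the table. The spool is against the table's +x side, with their −y faces flush. The x-coordinate of the shared face is 887 mm.

The table's +x face and the spool's −x face are both at x = 887 mm.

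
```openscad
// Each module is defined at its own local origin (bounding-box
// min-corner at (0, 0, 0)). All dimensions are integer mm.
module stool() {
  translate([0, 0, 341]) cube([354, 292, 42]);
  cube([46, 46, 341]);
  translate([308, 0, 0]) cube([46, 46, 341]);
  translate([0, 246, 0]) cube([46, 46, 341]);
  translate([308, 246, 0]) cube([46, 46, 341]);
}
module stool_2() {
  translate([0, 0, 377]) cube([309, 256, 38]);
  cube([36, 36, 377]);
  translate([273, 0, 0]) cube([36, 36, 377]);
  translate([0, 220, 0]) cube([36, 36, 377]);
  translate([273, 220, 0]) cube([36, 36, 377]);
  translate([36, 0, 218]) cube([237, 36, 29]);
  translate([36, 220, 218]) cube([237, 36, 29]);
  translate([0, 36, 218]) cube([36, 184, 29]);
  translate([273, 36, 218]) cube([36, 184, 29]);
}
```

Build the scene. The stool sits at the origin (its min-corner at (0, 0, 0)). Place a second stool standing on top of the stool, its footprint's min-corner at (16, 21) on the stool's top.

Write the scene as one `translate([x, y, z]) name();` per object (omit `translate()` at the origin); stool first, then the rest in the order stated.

stool();
translate([16, 21, 383]) stool_2();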